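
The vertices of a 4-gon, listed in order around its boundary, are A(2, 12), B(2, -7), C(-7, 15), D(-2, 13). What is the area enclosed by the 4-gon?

Apply the surveyor's formula: 2A = Σ (x_i·y_{i+1} − x_{i+1}·y_i), indices taken mod 4.
A→B: (2)(-7) − (2)(12) = -38
B→C: (2)(15) − (-7)(-7) = -19
C→D: (-7)(13) − (-2)(15) = -61
D→A: (-2)(12) − (2)(13) = -50
Σ = -168
Area = |Σ|/2 = 84.

84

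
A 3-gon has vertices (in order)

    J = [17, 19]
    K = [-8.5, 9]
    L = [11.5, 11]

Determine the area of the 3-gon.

74.5

Apply the surveyor's formula: 2A = Σ (x_i·y_{i+1} − x_{i+1}·y_i), indices taken mod 3.
Σ = (314.5) + (-197) + (31.5) = 149
Area = |Σ|/2 = 74.5.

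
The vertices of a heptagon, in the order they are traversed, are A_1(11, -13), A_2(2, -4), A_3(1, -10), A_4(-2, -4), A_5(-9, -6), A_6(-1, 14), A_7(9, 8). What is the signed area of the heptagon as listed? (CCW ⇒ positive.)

Apply the shoelace formula: 2A = Σ (x_i·y_{i+1} − x_{i+1}·y_i), indices taken mod 7.
Σ = (-18) + (-16) + (-24) + (-24) + (-132) + (-134) + (-205) = -553
Signed area = Σ/2 = -276.5 (negative ⇒ clockwise traversal).

-276.5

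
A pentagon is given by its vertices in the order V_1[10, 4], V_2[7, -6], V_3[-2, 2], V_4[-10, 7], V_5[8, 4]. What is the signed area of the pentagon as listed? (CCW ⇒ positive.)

Σ = (-88) + (2) + (6) + (-96) + (-8) = -184
Signed area = Σ/2 = -92 (negative ⇒ clockwise traversal).

-92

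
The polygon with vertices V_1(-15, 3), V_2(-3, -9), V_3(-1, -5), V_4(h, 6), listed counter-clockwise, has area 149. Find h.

8

The doubled signed area Σ (x_i y_{i+1} − x_{i+1} y_i) is linear in h.
With h=0 it equals 234; the coefficient of h is 8 (from the two edges through V_4).
So 8·h + 234 = 2·149 = 298 ⇒ h = 8.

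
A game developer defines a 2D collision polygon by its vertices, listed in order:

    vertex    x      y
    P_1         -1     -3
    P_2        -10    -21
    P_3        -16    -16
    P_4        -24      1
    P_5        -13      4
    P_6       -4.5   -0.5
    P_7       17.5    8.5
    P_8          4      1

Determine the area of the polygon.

350.25

P_1→P_2: (-1)(-21) − (-10)(-3) = -9
P_2→P_3: (-10)(-16) − (-16)(-21) = -176
P_3→P_4: (-16)(1) − (-24)(-16) = -400
P_4→P_5: (-24)(4) − (-13)(1) = -83
P_5→P_6: (-13)(-0.5) − (-4.5)(4) = 24.5
P_6→P_7: (-4.5)(8.5) − (17.5)(-0.5) = -29.5
P_7→P_8: (17.5)(1) − (4)(8.5) = -16.5
P_8→P_1: (4)(-3) − (-1)(1) = -11
Σ = -700.5
Area = |Σ|/2 = 350.25.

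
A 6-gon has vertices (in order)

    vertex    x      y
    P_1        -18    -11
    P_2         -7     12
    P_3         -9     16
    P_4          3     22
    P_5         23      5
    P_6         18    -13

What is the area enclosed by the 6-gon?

927.5

Apply the surveyor's formula: 2A = Σ (x_i·y_{i+1} − x_{i+1}·y_i), indices taken mod 6.
Cross-terms: -293, -4, -246, -491, -389, -432  ⇒  Σ = -1855
Area = |Σ|/2 = 927.5.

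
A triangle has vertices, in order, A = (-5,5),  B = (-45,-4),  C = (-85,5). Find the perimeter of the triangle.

|AB| = √((-40)² + (-9)²) = √1681 = 41
|BC| = √((-40)² + (9)²) = √1681 = 41
|CA| = √((80)² + (0)²) = √6400 = 80
Perimeter = 41 + 41 + 80 = 162.

162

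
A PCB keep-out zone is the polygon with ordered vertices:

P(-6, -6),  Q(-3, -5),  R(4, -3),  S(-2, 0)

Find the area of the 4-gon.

23.5

Σ = (12) + (29) + (-6) + (12) = 47
Area = |Σ|/2 = 23.5.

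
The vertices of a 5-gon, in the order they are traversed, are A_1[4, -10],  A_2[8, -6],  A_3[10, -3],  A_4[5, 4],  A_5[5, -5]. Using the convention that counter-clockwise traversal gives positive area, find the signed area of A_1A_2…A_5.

36

Apply the shoelace (surveyor's) formula: 2A = Σ (x_i·y_{i+1} − x_{i+1}·y_i), indices taken mod 5.
Cross-terms: 56, 36, 55, -45, -30  ⇒  Σ = 72
Signed area = Σ/2 = 36 (positive ⇒ counter-clockwise traversal).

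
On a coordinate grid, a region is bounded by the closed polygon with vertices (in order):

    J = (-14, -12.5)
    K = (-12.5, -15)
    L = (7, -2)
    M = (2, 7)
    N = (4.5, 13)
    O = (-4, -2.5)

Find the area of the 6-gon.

Apply the shoelace formula: 2A = Σ (x_i·y_{i+1} − x_{i+1}·y_i), indices taken mod 6.
Cross-terms: 53.75, 130, 53, -5.5, 40.75, 15  ⇒  Σ = 287
Area = |Σ|/2 = 143.5.

143.5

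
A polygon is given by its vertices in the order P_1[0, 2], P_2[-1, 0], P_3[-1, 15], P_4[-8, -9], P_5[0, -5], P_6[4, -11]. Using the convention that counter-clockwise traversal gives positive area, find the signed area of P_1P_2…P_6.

Cross-terms: 2, -15, 129, 40, 20, 8  ⇒  Σ = 184
Signed area = Σ/2 = 92 (positive ⇒ counter-clockwise traversal).

92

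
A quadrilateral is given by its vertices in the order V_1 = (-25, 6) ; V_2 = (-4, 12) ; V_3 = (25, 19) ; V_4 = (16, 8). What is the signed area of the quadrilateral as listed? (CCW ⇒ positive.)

Apply the shoelace formula: 2A = Σ (x_i·y_{i+1} − x_{i+1}·y_i), indices taken mod 4.
Σ = (-276) + (-376) + (-104) + (296) = -460
Signed area = Σ/2 = -230 (negative ⇒ clockwise traversal).

-230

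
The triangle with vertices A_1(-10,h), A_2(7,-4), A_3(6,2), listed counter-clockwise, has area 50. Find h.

-2

Write out the shoelace sum; only the two edges meeting at A_1 involve h:
2·Area = [(6·h − (-10)·2) + ((-10)·(-4) − 7·h)] + 38
       = -1·h + 98 = 100
⇒ h = -2.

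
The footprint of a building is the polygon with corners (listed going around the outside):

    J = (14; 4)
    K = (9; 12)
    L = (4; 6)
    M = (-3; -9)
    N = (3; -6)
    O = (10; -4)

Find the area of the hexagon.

Apply the shoelace (surveyor's) formula: 2A = Σ (x_i·y_{i+1} − x_{i+1}·y_i), indices taken mod 6.
Σ = (132) + (6) + (-18) + (45) + (48) + (96) = 309
Area = |Σ|/2 = 154.5.

154.5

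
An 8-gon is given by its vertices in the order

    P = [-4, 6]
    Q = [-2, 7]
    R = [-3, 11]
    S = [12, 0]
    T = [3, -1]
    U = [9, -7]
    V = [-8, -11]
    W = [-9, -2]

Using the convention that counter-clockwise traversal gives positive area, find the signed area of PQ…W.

Apply the surveyor's formula: 2A = Σ (x_i·y_{i+1} − x_{i+1}·y_i), indices taken mod 8.
Cross-terms: -16, -1, -132, -12, -12, -155, -83, -62  ⇒  Σ = -473
Signed area = Σ/2 = -236.5 (negative ⇒ clockwise traversal).

-236.5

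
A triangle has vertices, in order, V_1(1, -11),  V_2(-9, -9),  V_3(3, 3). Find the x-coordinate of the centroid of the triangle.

Apply the shoelace (surveyor's) formula. First the cross-terms c_i = x_i·y_{i+1} − x_{i+1}·y_i:
  -108, 0, -36  ⇒  2A = -144, A = -72.
Then Σ (x_i + x_{i+1})·c_i = 720, so x̄ = 720 / (6·(-72)) = -5/3.

-5/3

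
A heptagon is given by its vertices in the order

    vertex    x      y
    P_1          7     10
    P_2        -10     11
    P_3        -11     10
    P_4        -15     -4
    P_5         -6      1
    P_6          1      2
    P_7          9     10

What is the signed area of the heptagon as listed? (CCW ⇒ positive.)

Apply the shoelace (surveyor's) formula: 2A = Σ (x_i·y_{i+1} − x_{i+1}·y_i), indices taken mod 7.
Σ = (177) + (21) + (194) + (-39) + (-13) + (-8) + (20) = 352
Signed area = Σ/2 = 176 (positive ⇒ counter-clockwise traversal).

176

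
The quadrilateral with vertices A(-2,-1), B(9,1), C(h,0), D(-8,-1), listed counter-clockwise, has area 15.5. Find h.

-9

Write out the shoelace sum; only the two edges meeting at C involve h:
2·Area = [(9·0 − h·1) + (h·(-1) − (-8)·0)] + 13
       = -2·h + 13 = 31
⇒ h = -9.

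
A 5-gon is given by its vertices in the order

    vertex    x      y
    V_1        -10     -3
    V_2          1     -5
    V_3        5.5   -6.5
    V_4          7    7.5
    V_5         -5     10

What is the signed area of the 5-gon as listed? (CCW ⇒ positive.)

191.625

Σ = (53) + (21) + (86.75) + (107.5) + (115) = 383.25
Signed area = Σ/2 = 191.625 (positive ⇒ counter-clockwise traversal).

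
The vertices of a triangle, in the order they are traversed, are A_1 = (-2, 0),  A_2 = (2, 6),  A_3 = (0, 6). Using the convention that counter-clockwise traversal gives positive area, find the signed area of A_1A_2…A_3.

6

Cross-terms: -12, 12, 12  ⇒  Σ = 12
Signed area = Σ/2 = 6 (positive ⇒ counter-clockwise traversal).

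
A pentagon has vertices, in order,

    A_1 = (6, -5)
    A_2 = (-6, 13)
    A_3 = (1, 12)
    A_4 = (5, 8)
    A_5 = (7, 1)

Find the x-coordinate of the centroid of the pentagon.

Apply the shoelace formula. First the cross-terms c_i = x_i·y_{i+1} − x_{i+1}·y_i:
  48, -85, -52, -51, -41  ⇒  2A = -181, A = -90.5.
Then Σ (x_i + x_{i+1})·c_i = -1032, so x̄ = -1032 / (6·(-90.5)) = 344/181.

344/181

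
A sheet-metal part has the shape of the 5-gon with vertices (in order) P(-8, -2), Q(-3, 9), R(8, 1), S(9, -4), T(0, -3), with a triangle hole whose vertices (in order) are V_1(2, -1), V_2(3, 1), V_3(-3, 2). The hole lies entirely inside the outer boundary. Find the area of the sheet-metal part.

Outer boundary:
Apply the surveyor's formula: 2A = Σ (x_i·y_{i+1} − x_{i+1}·y_i), indices taken mod 5.
Cross-terms: -78, -75, -41, -27, -24  ⇒  Σ = -245
Area = |Σ|/2 = 122.5.
Hole:
Apply the surveyor's formula: 2A = Σ (x_i·y_{i+1} − x_{i+1}·y_i), indices taken mod 3.
Σ = (5) + (9) + (-1) = 13
Area = |Σ|/2 = 6.5.
Net area = 122.5 − 6.5 = 116.

116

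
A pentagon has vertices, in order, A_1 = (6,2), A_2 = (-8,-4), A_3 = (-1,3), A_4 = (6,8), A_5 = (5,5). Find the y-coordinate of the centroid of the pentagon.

128/69

Apply the surveyor's formula. First the cross-terms c_i = x_i·y_{i+1} − x_{i+1}·y_i:
  -8, -28, -26, -10, -20  ⇒  2A = -92, A = -46.
Then Σ (y_i + y_{i+1})·c_i = -512, so ȳ = -512 / (6·(-46)) = 128/69.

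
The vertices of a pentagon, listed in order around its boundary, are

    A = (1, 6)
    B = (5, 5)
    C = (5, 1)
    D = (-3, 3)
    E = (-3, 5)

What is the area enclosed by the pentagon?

Apply the shoelace (surveyor's) formula: 2A = Σ (x_i·y_{i+1} − x_{i+1}·y_i), indices taken mod 5.
Cross-terms: -25, -20, 18, -6, -23  ⇒  Σ = -56
Area = |Σ|/2 = 28.

28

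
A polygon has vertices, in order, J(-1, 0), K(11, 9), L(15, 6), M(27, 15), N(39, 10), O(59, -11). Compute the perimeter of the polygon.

138

|JK| = √((12)² + (9)²) = √225 = 15
|KL| = √((4)² + (-3)²) = √25 = 5
|LM| = √((12)² + (9)²) = √225 = 15
|MN| = √((12)² + (-5)²) = √169 = 13
|NO| = √((20)² + (-21)²) = √841 = 29
|OJ| = √((-60)² + (11)²) = √3721 = 61
Perimeter = 15 + 5 + 15 + 13 + 29 + 61 = 138.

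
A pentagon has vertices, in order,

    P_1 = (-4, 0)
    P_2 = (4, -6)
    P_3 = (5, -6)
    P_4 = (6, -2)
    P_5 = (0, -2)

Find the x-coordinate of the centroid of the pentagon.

Apply the shoelace formula. First the cross-terms c_i = x_i·y_{i+1} − x_{i+1}·y_i:
  24, 6, 26, -12, -8  ⇒  2A = 36, A = 18.
Then Σ (x_i + x_{i+1})·c_i = 300, so x̄ = 300 / (6·18) = 25/9.

25/9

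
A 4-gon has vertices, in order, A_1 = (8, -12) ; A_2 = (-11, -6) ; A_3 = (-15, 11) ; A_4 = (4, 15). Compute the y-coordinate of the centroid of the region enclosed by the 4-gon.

77/36

Apply the surveyor's formula. First the cross-terms c_i = x_i·y_{i+1} − x_{i+1}·y_i:
  -180, -211, -269, -168  ⇒  2A = -828, A = -414.
Then Σ (y_i + y_{i+1})·c_i = -5313, so ȳ = -5313 / (6·(-414)) = 77/36.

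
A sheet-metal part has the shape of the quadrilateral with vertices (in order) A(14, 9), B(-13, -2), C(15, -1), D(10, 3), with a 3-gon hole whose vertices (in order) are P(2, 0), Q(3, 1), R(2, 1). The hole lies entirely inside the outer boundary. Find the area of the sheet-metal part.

Outer boundary:
Apply the surveyor's formula: 2A = Σ (x_i·y_{i+1} − x_{i+1}·y_i), indices taken mod 4.
Σ = (89) + (43) + (55) + (48) = 235
Area = |Σ|/2 = 117.5.
Hole:
Apply the shoelace (surveyor's) formula: 2A = Σ (x_i·y_{i+1} − x_{i+1}·y_i), indices taken mod 3.
Σ = (2) + (1) + (-2) = 1
Area = |Σ|/2 = 0.5.
Net area = 117.5 − 0.5 = 117.

117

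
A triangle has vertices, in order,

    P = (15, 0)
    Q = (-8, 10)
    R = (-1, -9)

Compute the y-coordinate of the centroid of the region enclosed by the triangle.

1/3

Apply the shoelace formula. First the cross-terms c_i = x_i·y_{i+1} − x_{i+1}·y_i:
  150, 82, 135  ⇒  2A = 367, A = 183.5.
Then Σ (y_i + y_{i+1})·c_i = 367, so ȳ = 367 / (6·183.5) = 1/3.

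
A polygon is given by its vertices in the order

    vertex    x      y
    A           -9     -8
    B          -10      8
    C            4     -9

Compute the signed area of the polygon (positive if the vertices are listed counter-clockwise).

Apply Gauss's area formula: 2A = Σ (x_i·y_{i+1} − x_{i+1}·y_i), indices taken mod 3.
Σ = (-152) + (58) + (-113) = -207
Signed area = Σ/2 = -103.5 (negative ⇒ clockwise traversal).

-103.5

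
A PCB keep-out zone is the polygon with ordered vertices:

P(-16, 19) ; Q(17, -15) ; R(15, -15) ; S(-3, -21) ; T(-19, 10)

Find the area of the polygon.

551.5

Apply the surveyor's formula: 2A = Σ (x_i·y_{i+1} − x_{i+1}·y_i), indices taken mod 5.
Cross-terms: -83, -30, -360, -429, -201  ⇒  Σ = -1103
Area = |Σ|/2 = 551.5.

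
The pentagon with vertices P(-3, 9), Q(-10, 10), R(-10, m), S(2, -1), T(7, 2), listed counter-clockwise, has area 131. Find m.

Write out the shoelace sum; only the two edges meeting at R involve m:
2·Area = [((-10)·m − (-10)·10) + ((-10)·(-1) − 2·m)] + 140
       = -12·m + 250 = 262
⇒ m = -1.

-1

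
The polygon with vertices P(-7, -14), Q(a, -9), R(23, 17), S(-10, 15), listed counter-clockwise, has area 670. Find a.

10

The doubled signed area Σ (x_i y_{i+1} − x_{i+1} y_i) is linear in a.
With a=0 it equals 1030; the coefficient of a is 31 (from the two edges through Q).
So 31·a + 1030 = 2·670 = 1340 ⇒ a = 10.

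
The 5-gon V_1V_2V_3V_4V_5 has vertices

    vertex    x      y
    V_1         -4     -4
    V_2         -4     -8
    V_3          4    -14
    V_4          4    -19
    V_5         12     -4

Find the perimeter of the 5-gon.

|V_1V_2| = √((0)² + (-4)²) = √16 = 4
|V_2V_3| = √((8)² + (-6)²) = √100 = 10
|V_3V_4| = √((0)² + (-5)²) = √25 = 5
|V_4V_5| = √((8)² + (15)²) = √289 = 17
|V_5V_1| = √((-16)² + (0)²) = √256 = 16
Perimeter = 4 + 10 + 5 + 17 + 16 = 52.

52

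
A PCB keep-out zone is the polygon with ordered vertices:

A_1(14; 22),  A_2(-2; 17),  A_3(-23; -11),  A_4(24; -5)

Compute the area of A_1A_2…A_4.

836

Apply the surveyor's formula: 2A = Σ (x_i·y_{i+1} − x_{i+1}·y_i), indices taken mod 4.
A_1→A_2: (14)(17) − (-2)(22) = 282
A_2→A_3: (-2)(-11) − (-23)(17) = 413
A_3→A_4: (-23)(-5) − (24)(-11) = 379
A_4→A_1: (24)(22) − (14)(-5) = 598
Σ = 1672
Area = |Σ|/2 = 836.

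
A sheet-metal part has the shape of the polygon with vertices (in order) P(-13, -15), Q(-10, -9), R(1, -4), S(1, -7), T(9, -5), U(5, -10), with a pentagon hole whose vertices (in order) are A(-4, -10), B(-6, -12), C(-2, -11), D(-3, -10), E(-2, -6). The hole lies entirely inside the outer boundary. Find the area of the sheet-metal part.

94

Outer boundary:
Σ = (-33) + (49) + (-3) + (58) + (-65) + (-205) = -199
Area = |Σ|/2 = 99.5.
Hole:
Cross-terms: -12, 42, -13, -2, -4  ⇒  Σ = 11
Area = |Σ|/2 = 5.5.
Net area = 99.5 − 5.5 = 94.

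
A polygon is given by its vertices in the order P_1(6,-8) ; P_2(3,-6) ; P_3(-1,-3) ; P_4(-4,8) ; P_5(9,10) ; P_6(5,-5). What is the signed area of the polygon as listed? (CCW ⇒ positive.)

-132

Apply the surveyor's formula: 2A = Σ (x_i·y_{i+1} − x_{i+1}·y_i), indices taken mod 6.
Σ = (-12) + (-15) + (-20) + (-112) + (-95) + (-10) = -264
Signed area = Σ/2 = -132 (negative ⇒ clockwise traversal).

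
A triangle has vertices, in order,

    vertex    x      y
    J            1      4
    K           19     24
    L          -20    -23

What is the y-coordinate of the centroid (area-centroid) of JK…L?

5/3

Apply Gauss's area formula. First the cross-terms c_i = x_i·y_{i+1} − x_{i+1}·y_i:
  -52, 43, -57  ⇒  2A = -66, A = -33.
Then Σ (y_i + y_{i+1})·c_i = -330, so ȳ = -330 / (6·(-33)) = 5/3.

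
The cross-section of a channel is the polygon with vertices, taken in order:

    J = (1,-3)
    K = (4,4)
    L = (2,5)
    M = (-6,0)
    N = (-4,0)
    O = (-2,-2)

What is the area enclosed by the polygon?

37

Apply Gauss's area formula: 2A = Σ (x_i·y_{i+1} − x_{i+1}·y_i), indices taken mod 6.
J→K: (1)(4) − (4)(-3) = 16
K→L: (4)(5) − (2)(4) = 12
L→M: (2)(0) − (-6)(5) = 30
M→N: (-6)(0) − (-4)(0) = 0
N→O: (-4)(-2) − (-2)(0) = 8
O→J: (-2)(-3) − (1)(-2) = 8
Σ = 74
Area = |Σ|/2 = 37.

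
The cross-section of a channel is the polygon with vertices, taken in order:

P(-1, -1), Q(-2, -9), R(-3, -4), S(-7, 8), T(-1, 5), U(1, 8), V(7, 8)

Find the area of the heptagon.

Apply the shoelace formula: 2A = Σ (x_i·y_{i+1} − x_{i+1}·y_i), indices taken mod 7.
Σ = (7) + (-19) + (-52) + (-27) + (-13) + (-48) + (1) = -151
Area = |Σ|/2 = 75.5.

75.5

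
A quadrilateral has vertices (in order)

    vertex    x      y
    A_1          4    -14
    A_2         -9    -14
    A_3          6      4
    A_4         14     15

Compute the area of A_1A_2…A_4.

Apply the shoelace (surveyor's) formula: 2A = Σ (x_i·y_{i+1} − x_{i+1}·y_i), indices taken mod 4.
A_1→A_2: (4)(-14) − (-9)(-14) = -182
A_2→A_3: (-9)(4) − (6)(-14) = 48
A_3→A_4: (6)(15) − (14)(4) = 34
A_4→A_1: (14)(-14) − (4)(15) = -256
Σ = -356
Area = |Σ|/2 = 178.

178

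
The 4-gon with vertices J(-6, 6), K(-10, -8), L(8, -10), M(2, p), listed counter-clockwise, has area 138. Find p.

The doubled signed area Σ (x_i y_{i+1} − x_{i+1} y_i) is linear in p.
With p=0 it equals 304; the coefficient of p is 14 (from the two edges through M).
So 14·p + 304 = 2·138 = 276 ⇒ p = -2.

-2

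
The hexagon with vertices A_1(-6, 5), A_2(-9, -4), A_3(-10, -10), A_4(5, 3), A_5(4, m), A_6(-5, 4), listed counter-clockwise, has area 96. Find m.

Write out the shoelace sum; only the two edges meeting at A_5 involve m:
2·Area = [(5·m − 4·3) + (4·4 − (-5)·m)] + 138
       = 10·m + 142 = 192
⇒ m = 5.

5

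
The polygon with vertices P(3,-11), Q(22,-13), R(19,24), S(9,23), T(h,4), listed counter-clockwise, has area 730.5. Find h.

-7

The doubled signed area Σ (x_i y_{i+1} − x_{i+1} y_i) is linear in h.
With h=0 it equals 1223; the coefficient of h is -34 (from the two edges through T).
So -34·h + 1223 = 2·730.5 = 1461 ⇒ h = -7.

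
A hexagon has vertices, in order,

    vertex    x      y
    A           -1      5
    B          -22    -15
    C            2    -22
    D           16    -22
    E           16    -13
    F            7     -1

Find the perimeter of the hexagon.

102

|AB| = √((-21)² + (-20)²) = √841 = 29
|BC| = √((24)² + (-7)²) = √625 = 25
|CD| = √((14)² + (0)²) = √196 = 14
|DE| = √((0)² + (9)²) = √81 = 9
|EF| = √((-9)² + (12)²) = √225 = 15
|FA| = √((-8)² + (6)²) = √100 = 10
Perimeter = 29 + 25 + 14 + 9 + 15 + 10 = 102.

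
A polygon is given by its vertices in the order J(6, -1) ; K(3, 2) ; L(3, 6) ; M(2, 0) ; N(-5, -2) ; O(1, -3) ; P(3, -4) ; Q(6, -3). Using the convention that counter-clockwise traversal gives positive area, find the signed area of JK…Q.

30

J→K: (6)(2) − (3)(-1) = 15
K→L: (3)(6) − (3)(2) = 12
L→M: (3)(0) − (2)(6) = -12
M→N: (2)(-2) − (-5)(0) = -4
N→O: (-5)(-3) − (1)(-2) = 17
O→P: (1)(-4) − (3)(-3) = 5
P→Q: (3)(-3) − (6)(-4) = 15
Q→J: (6)(-1) − (6)(-3) = 12
Σ = 60
Signed area = Σ/2 = 30 (positive ⇒ counter-clockwise traversal).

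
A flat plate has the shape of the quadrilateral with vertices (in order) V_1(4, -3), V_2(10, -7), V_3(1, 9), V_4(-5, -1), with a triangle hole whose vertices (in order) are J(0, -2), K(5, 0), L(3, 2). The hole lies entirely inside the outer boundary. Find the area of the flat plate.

74

Outer boundary:
Apply Gauss's area formula: 2A = Σ (x_i·y_{i+1} − x_{i+1}·y_i), indices taken mod 4.
Σ = (2) + (97) + (44) + (19) = 162
Area = |Σ|/2 = 81.
Hole:
Apply the surveyor's formula: 2A = Σ (x_i·y_{i+1} − x_{i+1}·y_i), indices taken mod 3.
Σ = (10) + (10) + (-6) = 14
Area = |Σ|/2 = 7.
Net area = 81 − 7 = 74.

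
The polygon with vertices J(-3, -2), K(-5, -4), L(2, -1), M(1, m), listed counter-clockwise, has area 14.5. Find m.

3

The doubled signed area Σ (x_i y_{i+1} − x_{i+1} y_i) is linear in m.
With m=0 it equals 14; the coefficient of m is 5 (from the two edges through M).
So 5·m + 14 = 2·14.5 = 29 ⇒ m = 3.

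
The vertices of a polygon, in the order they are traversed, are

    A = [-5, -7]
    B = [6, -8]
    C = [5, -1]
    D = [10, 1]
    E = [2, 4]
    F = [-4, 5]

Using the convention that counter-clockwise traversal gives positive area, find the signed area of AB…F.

124

A→B: (-5)(-8) − (6)(-7) = 82
B→C: (6)(-1) − (5)(-8) = 34
C→D: (5)(1) − (10)(-1) = 15
D→E: (10)(4) − (2)(1) = 38
E→F: (2)(5) − (-4)(4) = 26
F→A: (-4)(-7) − (-5)(5) = 53
Σ = 248
Signed area = Σ/2 = 124 (positive ⇒ counter-clockwise traversal).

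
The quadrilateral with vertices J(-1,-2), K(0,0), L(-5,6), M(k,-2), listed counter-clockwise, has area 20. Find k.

The doubled signed area Σ (x_i y_{i+1} − x_{i+1} y_i) is linear in k.
With k=0 it equals 8; the coefficient of k is -8 (from the two edges through M).
So -8·k + 8 = 2·20 = 40 ⇒ k = -4.

-4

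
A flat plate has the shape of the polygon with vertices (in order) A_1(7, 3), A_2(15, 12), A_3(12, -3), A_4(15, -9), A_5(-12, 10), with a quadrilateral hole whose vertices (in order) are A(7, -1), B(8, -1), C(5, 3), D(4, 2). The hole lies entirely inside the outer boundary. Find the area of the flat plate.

133.5

Outer boundary:
Apply the shoelace formula: 2A = Σ (x_i·y_{i+1} − x_{i+1}·y_i), indices taken mod 5.
Σ = (39) + (-189) + (-63) + (42) + (-106) = -277
Area = |Σ|/2 = 138.5.
Hole:
Σ = (1) + (29) + (-2) + (-18) = 10
Area = |Σ|/2 = 5.
Net area = 138.5 − 5 = 133.5.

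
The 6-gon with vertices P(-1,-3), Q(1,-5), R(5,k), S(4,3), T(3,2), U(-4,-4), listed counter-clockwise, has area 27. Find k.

The doubled signed area Σ (x_i y_{i+1} − x_{i+1} y_i) is linear in k.
With k=0 it equals 51; the coefficient of k is -3 (from the two edges through R).
So -3·k + 51 = 2·27 = 54 ⇒ k = -1.

-1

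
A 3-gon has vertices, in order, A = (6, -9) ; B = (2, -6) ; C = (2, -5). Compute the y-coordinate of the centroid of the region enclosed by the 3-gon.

-20/3

Apply the shoelace (surveyor's) formula. First the cross-terms c_i = x_i·y_{i+1} − x_{i+1}·y_i:
  -18, 2, 12  ⇒  2A = -4, A = -2.
Then Σ (y_i + y_{i+1})·c_i = 80, so ȳ = 80 / (6·(-2)) = -20/3.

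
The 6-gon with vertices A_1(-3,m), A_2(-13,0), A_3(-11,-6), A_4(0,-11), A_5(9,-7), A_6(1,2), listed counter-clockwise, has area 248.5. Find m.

The doubled signed area Σ (x_i y_{i+1} − x_{i+1} y_i) is linear in m.
With m=0 it equals 329; the coefficient of m is 14 (from the two edges through A_1).
So 14·m + 329 = 2·248.5 = 497 ⇒ m = 12.

12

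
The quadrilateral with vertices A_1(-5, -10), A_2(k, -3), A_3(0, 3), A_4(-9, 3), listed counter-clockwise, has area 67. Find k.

Write out the shoelace sum; only the two edges meeting at A_2 involve k:
2·Area = [((-5)·(-3) − k·(-10)) + (k·3 − 0·(-3))] + 132
       = 13·k + 147 = 134
⇒ k = -1.

-1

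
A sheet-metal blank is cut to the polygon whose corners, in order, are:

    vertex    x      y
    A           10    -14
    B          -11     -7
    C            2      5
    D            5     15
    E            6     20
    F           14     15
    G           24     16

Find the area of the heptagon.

Apply the surveyor's formula: 2A = Σ (x_i·y_{i+1} − x_{i+1}·y_i), indices taken mod 7.
A→B: (10)(-7) − (-11)(-14) = -224
B→C: (-11)(5) − (2)(-7) = -41
C→D: (2)(15) − (5)(5) = 5
D→E: (5)(20) − (6)(15) = 10
E→F: (6)(15) − (14)(20) = -190
F→G: (14)(16) − (24)(15) = -136
G→A: (24)(-14) − (10)(16) = -496
Σ = -1072
Area = |Σ|/2 = 536.

536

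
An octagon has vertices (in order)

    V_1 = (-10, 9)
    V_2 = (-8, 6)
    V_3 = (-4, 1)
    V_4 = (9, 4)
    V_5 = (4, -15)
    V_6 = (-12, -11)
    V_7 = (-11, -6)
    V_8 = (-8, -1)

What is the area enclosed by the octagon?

Apply Gauss's area formula: 2A = Σ (x_i·y_{i+1} − x_{i+1}·y_i), indices taken mod 8.
Σ = (12) + (16) + (-25) + (-151) + (-224) + (-49) + (-37) + (-82) = -540
Area = |Σ|/2 = 270.

270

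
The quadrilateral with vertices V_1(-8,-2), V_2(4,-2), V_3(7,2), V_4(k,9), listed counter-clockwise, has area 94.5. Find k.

-2

Write out the shoelace sum; only the two edges meeting at V_4 involve k:
2·Area = [(7·9 − k·2) + (k·(-2) − (-8)·9)] + 46
       = -4·k + 181 = 189
⇒ k = -2.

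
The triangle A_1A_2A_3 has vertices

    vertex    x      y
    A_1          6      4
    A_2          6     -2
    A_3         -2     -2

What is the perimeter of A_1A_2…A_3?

24

|A_1A_2| = √((0)² + (-6)²) = √36 = 6
|A_2A_3| = √((-8)² + (0)²) = √64 = 8
|A_3A_1| = √((8)² + (6)²) = √100 = 10
Perimeter = 6 + 8 + 10 = 24.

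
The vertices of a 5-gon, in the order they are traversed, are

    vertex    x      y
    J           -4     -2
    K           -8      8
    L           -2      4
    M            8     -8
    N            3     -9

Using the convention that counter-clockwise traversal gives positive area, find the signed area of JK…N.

-85

Apply Gauss's area formula: 2A = Σ (x_i·y_{i+1} − x_{i+1}·y_i), indices taken mod 5.
Cross-terms: -48, -16, -16, -48, -42  ⇒  Σ = -170
Signed area = Σ/2 = -85 (negative ⇒ clockwise traversal).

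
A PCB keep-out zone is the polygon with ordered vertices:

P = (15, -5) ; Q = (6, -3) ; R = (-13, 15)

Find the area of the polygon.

62

Apply the surveyor's formula: 2A = Σ (x_i·y_{i+1} − x_{i+1}·y_i), indices taken mod 3.
Σ = (-15) + (51) + (-160) = -124
Area = |Σ|/2 = 62.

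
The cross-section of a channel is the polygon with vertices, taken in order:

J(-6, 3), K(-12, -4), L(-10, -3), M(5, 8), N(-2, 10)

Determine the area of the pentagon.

Apply the surveyor's formula: 2A = Σ (x_i·y_{i+1} − x_{i+1}·y_i), indices taken mod 5.
Cross-terms: 60, -4, -65, 66, 54  ⇒  Σ = 111
Area = |Σ|/2 = 55.5.

55.5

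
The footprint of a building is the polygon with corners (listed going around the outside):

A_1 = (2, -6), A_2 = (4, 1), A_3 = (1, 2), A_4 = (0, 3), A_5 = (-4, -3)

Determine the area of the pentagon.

39

Apply Gauss's area formula: 2A = Σ (x_i·y_{i+1} − x_{i+1}·y_i), indices taken mod 5.
A_1→A_2: (2)(1) − (4)(-6) = 26
A_2→A_3: (4)(2) − (1)(1) = 7
A_3→A_4: (1)(3) − (0)(2) = 3
A_4→A_5: (0)(-3) − (-4)(3) = 12
A_5→A_1: (-4)(-6) − (2)(-3) = 30
Σ = 78
Area = |Σ|/2 = 39.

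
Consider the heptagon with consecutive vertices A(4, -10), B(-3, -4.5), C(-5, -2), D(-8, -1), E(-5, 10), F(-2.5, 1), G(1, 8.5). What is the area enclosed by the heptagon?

Apply Gauss's area formula: 2A = Σ (x_i·y_{i+1} − x_{i+1}·y_i), indices taken mod 7.
Cross-terms: -48, -16.5, -11, -85, 20, -22.25, -44  ⇒  Σ = -206.75
Area = |Σ|/2 = 103.375.

103.375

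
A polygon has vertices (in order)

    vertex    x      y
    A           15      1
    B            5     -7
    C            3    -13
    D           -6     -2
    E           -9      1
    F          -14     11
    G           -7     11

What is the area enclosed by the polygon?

298

Σ = (-110) + (-44) + (-84) + (-24) + (-85) + (-77) + (-172) = -596
Area = |Σ|/2 = 298.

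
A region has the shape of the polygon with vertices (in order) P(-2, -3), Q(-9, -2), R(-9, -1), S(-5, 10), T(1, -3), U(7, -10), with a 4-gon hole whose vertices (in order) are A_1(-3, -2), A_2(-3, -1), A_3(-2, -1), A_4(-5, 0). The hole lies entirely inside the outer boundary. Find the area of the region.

74.5

Outer boundary:
P→Q: (-2)(-2) − (-9)(-3) = -23
Q→R: (-9)(-1) − (-9)(-2) = -9
R→S: (-9)(10) − (-5)(-1) = -95
S→T: (-5)(-3) − (1)(10) = 5
T→U: (1)(-10) − (7)(-3) = 11
U→P: (7)(-3) − (-2)(-10) = -41
Σ = -152
Area = |Σ|/2 = 76.
Hole:
Apply the surveyor's formula: 2A = Σ (x_i·y_{i+1} − x_{i+1}·y_i), indices taken mod 4.
Cross-terms: -3, 1, -5, 10  ⇒  Σ = 3
Area = |Σ|/2 = 1.5.
Net area = 76 − 1.5 = 74.5.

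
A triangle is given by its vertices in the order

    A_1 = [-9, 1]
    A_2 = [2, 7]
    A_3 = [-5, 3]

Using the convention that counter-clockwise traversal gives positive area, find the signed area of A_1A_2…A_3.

-1

Apply the surveyor's formula: 2A = Σ (x_i·y_{i+1} − x_{i+1}·y_i), indices taken mod 3.
Cross-terms: -65, 41, 22  ⇒  Σ = -2
Signed area = Σ/2 = -1 (negative ⇒ clockwise traversal).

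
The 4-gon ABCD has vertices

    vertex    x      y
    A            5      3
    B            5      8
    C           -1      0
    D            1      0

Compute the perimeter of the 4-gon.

|AB| = √((0)² + (5)²) = √25 = 5
|BC| = √((-6)² + (-8)²) = √100 = 10
|CD| = √((2)² + (0)²) = √4 = 2
|DA| = √((4)² + (3)²) = √25 = 5
Perimeter = 5 + 10 + 2 + 5 = 22.

22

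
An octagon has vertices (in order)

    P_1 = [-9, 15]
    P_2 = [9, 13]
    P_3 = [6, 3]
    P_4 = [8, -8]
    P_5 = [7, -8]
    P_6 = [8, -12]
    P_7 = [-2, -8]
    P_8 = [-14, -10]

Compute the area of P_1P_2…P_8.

441.5

Apply the shoelace (surveyor's) formula: 2A = Σ (x_i·y_{i+1} − x_{i+1}·y_i), indices taken mod 8.
Cross-terms: -252, -51, -72, -8, -20, -88, -92, -300  ⇒  Σ = -883
Area = |Σ|/2 = 441.5.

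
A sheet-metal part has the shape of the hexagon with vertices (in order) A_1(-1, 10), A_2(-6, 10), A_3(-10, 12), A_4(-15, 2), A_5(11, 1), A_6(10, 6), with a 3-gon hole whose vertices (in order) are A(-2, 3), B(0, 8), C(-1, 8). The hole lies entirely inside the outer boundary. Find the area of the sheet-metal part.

Outer boundary:
Apply the shoelace formula: 2A = Σ (x_i·y_{i+1} − x_{i+1}·y_i), indices taken mod 6.
Σ = (50) + (28) + (160) + (-37) + (56) + (106) = 363
Area = |Σ|/2 = 181.5.
Hole:
Σ = (-16) + (8) + (13) = 5
Area = |Σ|/2 = 2.5.
Net area = 181.5 − 2.5 = 179.

179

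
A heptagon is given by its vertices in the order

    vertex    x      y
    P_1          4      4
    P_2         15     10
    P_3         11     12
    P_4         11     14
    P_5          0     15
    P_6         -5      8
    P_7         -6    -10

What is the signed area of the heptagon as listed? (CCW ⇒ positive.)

213

P_1→P_2: (4)(10) − (15)(4) = -20
P_2→P_3: (15)(12) − (11)(10) = 70
P_3→P_4: (11)(14) − (11)(12) = 22
P_4→P_5: (11)(15) − (0)(14) = 165
P_5→P_6: (0)(8) − (-5)(15) = 75
P_6→P_7: (-5)(-10) − (-6)(8) = 98
P_7→P_1: (-6)(4) − (4)(-10) = 16
Σ = 426
Signed area = Σ/2 = 213 (positive ⇒ counter-clockwise traversal).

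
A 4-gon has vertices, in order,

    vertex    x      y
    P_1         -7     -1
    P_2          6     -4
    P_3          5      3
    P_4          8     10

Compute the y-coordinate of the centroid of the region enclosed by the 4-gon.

Apply the shoelace (surveyor's) formula. First the cross-terms c_i = x_i·y_{i+1} − x_{i+1}·y_i:
  34, 38, 26, 62  ⇒  2A = 160, A = 80.
Then Σ (y_i + y_{i+1})·c_i = 688, so ȳ = 688 / (6·80) = 43/30.

43/30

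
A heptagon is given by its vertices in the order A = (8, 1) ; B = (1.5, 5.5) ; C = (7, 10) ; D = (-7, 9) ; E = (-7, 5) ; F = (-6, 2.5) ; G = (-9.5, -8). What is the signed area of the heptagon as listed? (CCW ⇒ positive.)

159.375

Apply the shoelace (surveyor's) formula: 2A = Σ (x_i·y_{i+1} − x_{i+1}·y_i), indices taken mod 7.
A→B: (8)(5.5) − (1.5)(1) = 42.5
B→C: (1.5)(10) − (7)(5.5) = -23.5
C→D: (7)(9) − (-7)(10) = 133
D→E: (-7)(5) − (-7)(9) = 28
E→F: (-7)(2.5) − (-6)(5) = 12.5
F→G: (-6)(-8) − (-9.5)(2.5) = 71.75
G→A: (-9.5)(1) − (8)(-8) = 54.5
Σ = 318.75
Signed area = Σ/2 = 159.375 (positive ⇒ counter-clockwise traversal).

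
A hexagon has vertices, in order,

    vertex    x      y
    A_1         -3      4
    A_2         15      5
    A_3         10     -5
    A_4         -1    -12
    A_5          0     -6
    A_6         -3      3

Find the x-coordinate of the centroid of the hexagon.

1271/255

Apply the surveyor's formula. First the cross-terms c_i = x_i·y_{i+1} − x_{i+1}·y_i:
  -75, -125, -125, 6, -18, -3  ⇒  2A = -340, A = -170.
Then Σ (x_i + x_{i+1})·c_i = -5084, so x̄ = -5084 / (6·(-170)) = 1271/255.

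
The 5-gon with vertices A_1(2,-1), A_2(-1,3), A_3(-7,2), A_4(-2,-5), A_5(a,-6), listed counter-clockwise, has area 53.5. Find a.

The doubled signed area Σ (x_i y_{i+1} − x_{i+1} y_i) is linear in a.
With a=0 it equals 87; the coefficient of a is 4 (from the two edges through A_5).
So 4·a + 87 = 2·53.5 = 107 ⇒ a = 5.

5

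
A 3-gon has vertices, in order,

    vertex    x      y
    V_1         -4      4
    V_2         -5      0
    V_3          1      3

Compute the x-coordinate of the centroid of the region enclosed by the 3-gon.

Apply the surveyor's formula. First the cross-terms c_i = x_i·y_{i+1} − x_{i+1}·y_i:
  20, -15, 16  ⇒  2A = 21, A = 10.5.
Then Σ (x_i + x_{i+1})·c_i = -168, so x̄ = -168 / (6·10.5) = -8/3.

-8/3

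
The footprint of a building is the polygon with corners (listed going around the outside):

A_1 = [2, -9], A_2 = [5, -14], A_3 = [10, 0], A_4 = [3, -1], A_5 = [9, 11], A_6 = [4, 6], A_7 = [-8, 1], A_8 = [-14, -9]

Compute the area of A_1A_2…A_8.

Apply the shoelace (surveyor's) formula: 2A = Σ (x_i·y_{i+1} − x_{i+1}·y_i), indices taken mod 8.
Σ = (17) + (140) + (-10) + (42) + (10) + (52) + (86) + (144) = 481
Area = |Σ|/2 = 240.5.

240.5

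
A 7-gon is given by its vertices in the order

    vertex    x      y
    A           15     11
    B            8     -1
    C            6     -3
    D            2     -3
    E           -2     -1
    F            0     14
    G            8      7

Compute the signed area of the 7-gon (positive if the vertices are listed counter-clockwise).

-149

Σ = (-103) + (-18) + (-12) + (-8) + (-28) + (-112) + (-17) = -298
Signed area = Σ/2 = -149 (negative ⇒ clockwise traversal).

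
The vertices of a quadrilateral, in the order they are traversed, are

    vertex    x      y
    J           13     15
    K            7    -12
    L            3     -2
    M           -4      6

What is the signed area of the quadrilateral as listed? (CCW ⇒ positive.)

-183.5

J→K: (13)(-12) − (7)(15) = -261
K→L: (7)(-2) − (3)(-12) = 22
L→M: (3)(6) − (-4)(-2) = 10
M→J: (-4)(15) − (13)(6) = -138
Σ = -367
Signed area = Σ/2 = -183.5 (negative ⇒ clockwise traversal).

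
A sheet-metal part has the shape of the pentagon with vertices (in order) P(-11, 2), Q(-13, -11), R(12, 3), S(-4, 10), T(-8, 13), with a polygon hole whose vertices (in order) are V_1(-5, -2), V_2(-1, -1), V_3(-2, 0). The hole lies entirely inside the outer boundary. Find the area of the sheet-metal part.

Outer boundary:
Σ = (147) + (93) + (132) + (28) + (127) = 527
Area = |Σ|/2 = 263.5.
Hole:
Apply the shoelace formula: 2A = Σ (x_i·y_{i+1} − x_{i+1}·y_i), indices taken mod 3.
V_1→V_2: (-5)(-1) − (-1)(-2) = 3
V_2→V_3: (-1)(0) − (-2)(-1) = -2
V_3→V_1: (-2)(-2) − (-5)(0) = 4
Σ = 5
Area = |Σ|/2 = 2.5.
Net area = 263.5 − 2.5 = 261.

261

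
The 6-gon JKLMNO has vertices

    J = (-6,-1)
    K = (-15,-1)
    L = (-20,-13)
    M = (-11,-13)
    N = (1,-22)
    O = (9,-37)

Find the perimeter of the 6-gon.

|JK| = √((-9)² + (0)²) = √81 = 9
|KL| = √((-5)² + (-12)²) = √169 = 13
|LM| = √((9)² + (0)²) = √81 = 9
|MN| = √((12)² + (-9)²) = √225 = 15
|NO| = √((8)² + (-15)²) = √289 = 17
|OJ| = √((-15)² + (36)²) = √1521 = 39
Perimeter = 9 + 13 + 9 + 15 + 17 + 39 = 102.

102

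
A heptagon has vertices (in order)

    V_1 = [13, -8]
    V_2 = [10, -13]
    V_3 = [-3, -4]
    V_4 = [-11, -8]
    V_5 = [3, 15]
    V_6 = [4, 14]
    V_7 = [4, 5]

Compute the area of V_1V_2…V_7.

240

Apply the shoelace (surveyor's) formula: 2A = Σ (x_i·y_{i+1} − x_{i+1}·y_i), indices taken mod 7.
Σ = (-89) + (-79) + (-20) + (-141) + (-18) + (-36) + (-97) = -480
Area = |Σ|/2 = 240.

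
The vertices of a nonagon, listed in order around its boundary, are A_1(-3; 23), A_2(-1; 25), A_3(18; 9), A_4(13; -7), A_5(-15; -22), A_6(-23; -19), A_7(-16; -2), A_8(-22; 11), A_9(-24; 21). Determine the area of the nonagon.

Apply the shoelace formula: 2A = Σ (x_i·y_{i+1} − x_{i+1}·y_i), indices taken mod 9.
Cross-terms: -52, -459, -243, -391, -221, -258, -220, -198, -489  ⇒  Σ = -2531
Area = |Σ|/2 = 1265.5.

1265.5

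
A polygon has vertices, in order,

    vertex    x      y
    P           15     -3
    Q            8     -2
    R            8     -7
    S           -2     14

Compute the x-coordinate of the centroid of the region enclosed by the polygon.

1421/228

Apply the shoelace formula. First the cross-terms c_i = x_i·y_{i+1} − x_{i+1}·y_i:
  -6, -40, 98, -204  ⇒  2A = -152, A = -76.
Then Σ (x_i + x_{i+1})·c_i = -2842, so x̄ = -2842 / (6·(-76)) = 1421/228.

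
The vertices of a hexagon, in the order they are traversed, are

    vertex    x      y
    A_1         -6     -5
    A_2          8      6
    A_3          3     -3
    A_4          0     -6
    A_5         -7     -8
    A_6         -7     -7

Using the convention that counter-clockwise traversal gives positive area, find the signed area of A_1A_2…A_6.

-56

Apply Gauss's area formula: 2A = Σ (x_i·y_{i+1} − x_{i+1}·y_i), indices taken mod 6.
A_1→A_2: (-6)(6) − (8)(-5) = 4
A_2→A_3: (8)(-3) − (3)(6) = -42
A_3→A_4: (3)(-6) − (0)(-3) = -18
A_4→A_5: (0)(-8) − (-7)(-6) = -42
A_5→A_6: (-7)(-7) − (-7)(-8) = -7
A_6→A_1: (-7)(-5) − (-6)(-7) = -7
Σ = -112
Signed area = Σ/2 = -56 (negative ⇒ clockwise traversal).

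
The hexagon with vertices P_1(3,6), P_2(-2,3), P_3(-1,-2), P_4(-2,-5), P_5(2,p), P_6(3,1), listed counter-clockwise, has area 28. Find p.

0

Write out the shoelace sum; only the two edges meeting at P_5 involve p:
2·Area = [((-2)·p − 2·(-5)) + (2·1 − 3·p)] + 44
       = -5·p + 56 = 56
⇒ p = 0.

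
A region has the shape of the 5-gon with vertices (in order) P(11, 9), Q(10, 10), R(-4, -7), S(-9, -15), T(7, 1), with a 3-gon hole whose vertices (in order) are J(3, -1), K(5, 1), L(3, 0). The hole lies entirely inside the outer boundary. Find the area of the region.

Outer boundary:
Apply the shoelace (surveyor's) formula: 2A = Σ (x_i·y_{i+1} − x_{i+1}·y_i), indices taken mod 5.
P→Q: (11)(10) − (10)(9) = 20
Q→R: (10)(-7) − (-4)(10) = -30
R→S: (-4)(-15) − (-9)(-7) = -3
S→T: (-9)(1) − (7)(-15) = 96
T→P: (7)(9) − (11)(1) = 52
Σ = 135
Area = |Σ|/2 = 67.5.
Hole:
Apply the surveyor's formula: 2A = Σ (x_i·y_{i+1} − x_{i+1}·y_i), indices taken mod 3.
Σ = (8) + (-3) + (-3) = 2
Area = |Σ|/2 = 1.
Net area = 67.5 − 1 = 66.5.

66.5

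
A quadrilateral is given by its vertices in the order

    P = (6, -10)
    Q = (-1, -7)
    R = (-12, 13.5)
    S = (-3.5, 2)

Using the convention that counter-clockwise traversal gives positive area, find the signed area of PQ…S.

-51.625

Apply the surveyor's formula: 2A = Σ (x_i·y_{i+1} − x_{i+1}·y_i), indices taken mod 4.
Σ = (-52) + (-97.5) + (23.25) + (23) = -103.25
Signed area = Σ/2 = -51.625 (negative ⇒ clockwise traversal).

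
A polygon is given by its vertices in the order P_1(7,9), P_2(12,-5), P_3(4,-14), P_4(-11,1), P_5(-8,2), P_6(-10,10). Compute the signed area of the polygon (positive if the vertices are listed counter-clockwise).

-337.5

Apply Gauss's area formula: 2A = Σ (x_i·y_{i+1} − x_{i+1}·y_i), indices taken mod 6.
Σ = (-143) + (-148) + (-150) + (-14) + (-60) + (-160) = -675
Signed area = Σ/2 = -337.5 (negative ⇒ clockwise traversal).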